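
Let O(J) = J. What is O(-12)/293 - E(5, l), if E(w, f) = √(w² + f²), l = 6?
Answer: -12/293 - √61 ≈ -7.8512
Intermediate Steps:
E(w, f) = √(f² + w²)
O(-12)/293 - E(5, l) = -12/293 - √(6² + 5²) = -12*1/293 - √(36 + 25) = -12/293 - √61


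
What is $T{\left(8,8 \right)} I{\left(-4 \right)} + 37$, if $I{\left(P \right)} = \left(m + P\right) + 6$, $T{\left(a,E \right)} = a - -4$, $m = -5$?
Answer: $1$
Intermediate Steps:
$T{\left(a,E \right)} = 4 + a$ ($T{\left(a,E \right)} = a + 4 = 4 + a$)
$I{\left(P \right)} = 1 + P$ ($I{\left(P \right)} = \left(-5 + P\right) + 6 = 1 + P$)
$T{\left(8,8 \right)} I{\left(-4 \right)} + 37 = \left(4 + 8\right) \left(1 - 4\right) + 37 = 12 \left(-3\right) + 37 = -36 + 37 = 1$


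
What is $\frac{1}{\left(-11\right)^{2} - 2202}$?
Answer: $- \frac{1}{2081} \approx -0.00048054$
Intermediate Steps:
$\frac{1}{\left(-11\right)^{2} - 2202} = \frac{1}{121 - 2202} = \frac{1}{-2081} = - \frac{1}{2081}$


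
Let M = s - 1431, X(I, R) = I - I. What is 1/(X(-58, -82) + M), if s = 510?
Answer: -1/921 ≈ -0.0010858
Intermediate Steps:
X(I, R) = 0
M = -921 (M = 510 - 1431 = -921)
1/(X(-58, -82) + M) = 1/(0 - 921) = 1/(-921) = -1/921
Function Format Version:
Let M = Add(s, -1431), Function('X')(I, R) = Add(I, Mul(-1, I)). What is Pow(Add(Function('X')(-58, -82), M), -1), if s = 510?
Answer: Rational(-1, 921) ≈ -0.0010858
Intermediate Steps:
Function('X')(I, R) = 0
M = -921 (M = Add(510, -1431) = -921)
Pow(Add(Function('X')(-58, -82), M), -1) = Pow(Add(0, -921), -1) = Pow(-921, -1) = Rational(-1, 921)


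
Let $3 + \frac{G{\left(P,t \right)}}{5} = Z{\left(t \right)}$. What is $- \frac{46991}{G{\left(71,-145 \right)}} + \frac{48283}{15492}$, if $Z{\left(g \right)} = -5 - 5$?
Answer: $\frac{731122967}{1006980} \approx 726.05$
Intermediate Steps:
$Z{\left(g \right)} = -10$ ($Z{\left(g \right)} = -5 - 5 = -10$)
$G{\left(P,t \right)} = -65$ ($G{\left(P,t \right)} = -15 + 5 \left(-10\right) = -15 - 50 = -65$)
$- \frac{46991}{G{\left(71,-145 \right)}} + \frac{48283}{15492} = - \frac{46991}{-65} + \frac{48283}{15492} = \left(-46991\right) \left(- \frac{1}{65}\right) + 48283 \cdot \frac{1}{15492} = \frac{46991}{65} + \frac{48283}{15492} = \frac{731122967}{1006980}$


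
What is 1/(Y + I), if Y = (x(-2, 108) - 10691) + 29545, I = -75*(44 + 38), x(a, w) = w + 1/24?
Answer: 24/307489 ≈ 7.8052e-5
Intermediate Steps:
x(a, w) = 1/24 + w (x(a, w) = w + 1/24 = 1/24 + w)
I = -6150 (I = -75*82 = -6150)
Y = 455089/24 (Y = ((1/24 + 108) - 10691) + 29545 = (2593/24 - 10691) + 29545 = -253991/24 + 29545 = 455089/24 ≈ 18962.)
1/(Y + I) = 1/(455089/24 - 6150) = 1/(307489/24) = 24/307489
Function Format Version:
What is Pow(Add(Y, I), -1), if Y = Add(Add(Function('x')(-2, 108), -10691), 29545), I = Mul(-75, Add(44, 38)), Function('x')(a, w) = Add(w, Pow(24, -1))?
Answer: Rational(24, 307489) ≈ 7.8052e-5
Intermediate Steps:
Function('x')(a, w) = Add(Rational(1, 24), w) (Function('x')(a, w) = Add(w, Rational(1, 24)) = Add(Rational(1, 24), w))
I = -6150 (I = Mul(-75, 82) = -6150)
Y = Rational(455089, 24) (Y = Add(Add(Add(Rational(1, 24), 108), -10691), 29545) = Add(Add(Rational(2593, 24), -10691), 29545) = Add(Rational(-253991, 24), 29545) = Rational(455089, 24) ≈ 18962.)
Pow(Add(Y, I), -1) = Pow(Add(Rational(455089, 24), -6150), -1) = Pow(Rational(307489, 24), -1) = Rational(24, 307489)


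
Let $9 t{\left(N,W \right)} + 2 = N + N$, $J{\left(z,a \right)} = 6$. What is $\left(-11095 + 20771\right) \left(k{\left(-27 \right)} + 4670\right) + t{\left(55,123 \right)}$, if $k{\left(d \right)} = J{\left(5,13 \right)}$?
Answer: $45244988$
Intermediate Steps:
$t{\left(N,W \right)} = - \frac{2}{9} + \frac{2 N}{9}$ ($t{\left(N,W \right)} = - \frac{2}{9} + \frac{N + N}{9} = - \frac{2}{9} + \frac{2 N}{9}$)
$k{\left(d \right)} = 6$
$\left(-11095 + 20771\right) \left(k{\left(-27 \right)} + 4670\right) + t{\left(55,123 \right)} = \left(-11095 + 20771\right) \left(6 + 4670\right) + \left(- \frac{2}{9} + \frac{2}{9} \cdot 55\right) = 9676 \cdot 4676 + \left(- \frac{2}{9} + \frac{110}{9}\right) = 45244976 + 12 = 45244988$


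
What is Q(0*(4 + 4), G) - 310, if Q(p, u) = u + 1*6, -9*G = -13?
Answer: -2723/9 ≈ -302.56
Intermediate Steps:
G = 13/9 (G = -⅑*(-13) = 13/9 ≈ 1.4444)
Q(p, u) = 6 + u (Q(p, u) = u + 6 = 6 + u)
Q(0*(4 + 4), G) - 310 = (6 + 13/9) - 310 = 67/9 - 310 = -2723/9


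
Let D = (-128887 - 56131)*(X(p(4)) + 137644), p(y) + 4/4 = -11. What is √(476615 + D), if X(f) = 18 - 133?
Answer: I*√25444863907 ≈ 1.5951e+5*I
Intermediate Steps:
p(y) = -12 (p(y) = -1 - 11 = -12)
X(f) = -115
D = -25445340522 (D = (-128887 - 56131)*(-115 + 137644) = -185018*137529 = -25445340522)
√(476615 + D) = √(476615 - 25445340522) = √(-25444863907) = I*√25444863907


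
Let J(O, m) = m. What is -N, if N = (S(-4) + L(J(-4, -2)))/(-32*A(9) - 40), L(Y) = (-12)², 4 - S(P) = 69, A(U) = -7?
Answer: -79/184 ≈ -0.42935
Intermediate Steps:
S(P) = -65 (S(P) = 4 - 1*69 = 4 - 69 = -65)
L(Y) = 144
N = 79/184 (N = (-65 + 144)/(-32*(-7) - 40) = 79/(224 - 40) = 79/184 ≈ 0.42935)
-N = -1*79/184 = -79/184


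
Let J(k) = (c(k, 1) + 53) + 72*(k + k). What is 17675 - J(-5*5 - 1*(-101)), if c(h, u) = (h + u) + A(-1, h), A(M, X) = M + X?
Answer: 6526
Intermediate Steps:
c(h, u) = -1 + u + 2*h (c(h, u) = (h + u) + (-1 + h) = -1 + u + 2*h)
J(k) = 53 + 146*k (J(k) = ((-1 + 1 + 2*k) + 53) + 72*(k + k) = (2*k + 53) + 72*(2*k) = (53 + 2*k) + 144*k = 53 + 146*k)
17675 - J(-5*5 - 1*(-101)) = 17675 - (53 + 146*(-5*5 - 1*(-101))) = 17675 - (53 + 146*(-25 + 101)) = 17675 - (53 + 146*76) = 17675 - (53 + 11096) = 17675 - 1*11149 = 17675 - 11149 = 6526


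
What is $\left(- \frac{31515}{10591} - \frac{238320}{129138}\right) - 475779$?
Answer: $- \frac{108454966269312}{227950093} \approx -4.7578 \cdot 10^{5}$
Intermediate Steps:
$\left(- \frac{31515}{10591} - \frac{238320}{129138}\right) - 475779 = \left(\left(-31515\right) \frac{1}{10591} - \frac{39720}{21523}\right) - 475779 = \left(- \frac{31515}{10591} - \frac{39720}{21523}\right) - 475779 = - \frac{1098971865}{227950093} - 475779 = - \frac{108454966269312}{227950093}$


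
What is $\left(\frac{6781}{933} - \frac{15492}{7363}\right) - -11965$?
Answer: $\frac{82231183702}{6869679} \approx 11970.0$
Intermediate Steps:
$\left(\frac{6781}{933} - \frac{15492}{7363}\right) - -11965 = \left(6781 \cdot \frac{1}{933} - \frac{15492}{7363}\right) + 11965 = \left(\frac{6781}{933} - \frac{15492}{7363}\right) + 11965 = \frac{35474467}{6869679} + 11965 = \frac{82231183702}{6869679}$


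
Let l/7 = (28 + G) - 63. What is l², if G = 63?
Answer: 38416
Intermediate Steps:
l = 196 (l = 7*((28 + 63) - 63) = 7*(91 - 63) = 7*28 = 196)
l² = 196² = 38416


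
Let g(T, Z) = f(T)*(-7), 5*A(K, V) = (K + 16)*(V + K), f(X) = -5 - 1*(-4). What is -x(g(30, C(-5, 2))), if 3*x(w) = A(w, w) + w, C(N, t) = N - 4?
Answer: -119/5 ≈ -23.800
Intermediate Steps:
f(X) = -1 (f(X) = -5 + 4 = -1)
C(N, t) = -4 + N
A(K, V) = (16 + K)*(K + V)/5 (A(K, V) = ((K + 16)*(V + K))/5 = ((16 + K)*(K + V))/5 = (16 + K)*(K + V)/5)
g(T, Z) = 7 (g(T, Z) = -1*(-7) = 7)
x(w) = 2*w²/15 + 37*w/15 (x(w) = ((w²/5 + 16*w/5 + 16*w/5 + w*w/5) + w)/3 = ((w²/5 + 16*w/5 + 16*w/5 + w²/5) + w)/3 = ((2*w²/5 + 32*w/5) + w)/3 = (2*w²/5 + 37*w/5)/3 = 2*w²/15 + 37*w/15)
-x(g(30, C(-5, 2))) = -7*(37 + 2*7)/15 = -7*(37 + 14)/15 = -7*51/15 = -1*119/5 = -119/5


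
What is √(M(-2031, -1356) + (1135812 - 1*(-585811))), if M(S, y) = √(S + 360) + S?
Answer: √(1719592 + I*√1671) ≈ 1311.3 + 0.02*I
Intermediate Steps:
M(S, y) = S + √(360 + S) (M(S, y) = √(360 + S) + S = S + √(360 + S))
√(M(-2031, -1356) + (1135812 - 1*(-585811))) = √((-2031 + √(360 - 2031)) + (1135812 - 1*(-585811))) = √((-2031 + √(-1671)) + (1135812 + 585811)) = √((-2031 + I*√1671) + 1721623) = √(1719592 + I*√1671)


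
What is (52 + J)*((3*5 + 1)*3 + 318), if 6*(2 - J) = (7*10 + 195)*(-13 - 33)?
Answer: 763354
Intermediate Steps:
J = 6101/3 (J = 2 - (7*10 + 195)*(-13 - 33)/6 = 2 - (70 + 195)*(-46)/6 = 2 - 265*(-46)/6 = 2 - 1/6*(-12190) = 2 + 6095/3 = 6101/3 ≈ 2033.7)
(52 + J)*((3*5 + 1)*3 + 318) = (52 + 6101/3)*((3*5 + 1)*3 + 318) = 6257*((15 + 1)*3 + 318)/3 = 6257*(16*3 + 318)/3 = 6257*(48 + 318)/3 = (6257/3)*366 = 763354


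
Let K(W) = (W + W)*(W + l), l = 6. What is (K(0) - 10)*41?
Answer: -410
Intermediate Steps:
K(W) = 2*W*(6 + W) (K(W) = (W + W)*(W + 6) = (2*W)*(6 + W) = 2*W*(6 + W))
(K(0) - 10)*41 = (2*0*(6 + 0) - 10)*41 = (2*0*6 - 10)*41 = (0 - 10)*41 = -10*41 = -410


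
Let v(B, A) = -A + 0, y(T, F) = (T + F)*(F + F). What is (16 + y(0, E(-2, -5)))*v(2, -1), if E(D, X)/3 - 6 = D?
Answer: 304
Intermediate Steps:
E(D, X) = 18 + 3*D
y(T, F) = 2*F*(F + T) (y(T, F) = (F + T)*(2*F) = 2*F*(F + T))
v(B, A) = -A
(16 + y(0, E(-2, -5)))*v(2, -1) = (16 + 2*(18 + 3*(-2))*((18 + 3*(-2)) + 0))*(-1*(-1)) = (16 + 2*(18 - 6)*((18 - 6) + 0))*1 = (16 + 2*12*(12 + 0))*1 = (16 + 2*12*12)*1 = (16 + 288)*1 = 304*1 = 304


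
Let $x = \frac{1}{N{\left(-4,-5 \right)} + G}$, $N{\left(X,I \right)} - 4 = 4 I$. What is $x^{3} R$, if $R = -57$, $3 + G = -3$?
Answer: $\frac{57}{10648} \approx 0.0053531$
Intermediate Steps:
$G = -6$ ($G = -3 - 3 = -6$)
$N{\left(X,I \right)} = 4 + 4 I$
$x = - \frac{1}{22}$ ($x = \frac{1}{\left(4 + 4 \left(-5\right)\right) - 6} = \frac{1}{\left(4 - 20\right) - 6} = \frac{1}{-16 - 6} = \frac{1}{-22} = - \frac{1}{22} \approx -0.045455$)
$x^{3} R = \left(- \frac{1}{22}\right)^{3} \left(-57\right) = \left(- \frac{1}{10648}\right) \left(-57\right) = \frac{57}{10648}$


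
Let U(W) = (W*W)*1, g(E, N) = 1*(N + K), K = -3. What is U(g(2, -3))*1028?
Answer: 37008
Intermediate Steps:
g(E, N) = -3 + N (g(E, N) = 1*(N - 3) = 1*(-3 + N) = -3 + N)
U(W) = W² (U(W) = W²*1 = W²)
U(g(2, -3))*1028 = (-3 - 3)²*1028 = (-6)²*1028 = 36*1028 = 37008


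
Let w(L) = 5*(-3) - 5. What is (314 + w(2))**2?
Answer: 86436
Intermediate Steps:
w(L) = -20 (w(L) = -15 - 5 = -20)
(314 + w(2))**2 = (314 - 20)**2 = 294**2 = 86436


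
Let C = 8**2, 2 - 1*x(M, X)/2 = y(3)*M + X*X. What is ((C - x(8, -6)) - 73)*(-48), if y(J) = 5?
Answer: -6672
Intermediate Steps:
x(M, X) = 4 - 10*M - 2*X**2 (x(M, X) = 4 - 2*(5*M + X*X) = 4 - 2*(5*M + X**2) = 4 - 2*(X**2 + 5*M) = 4 + (-10*M - 2*X**2) = 4 - 10*M - 2*X**2)
C = 64
((C - x(8, -6)) - 73)*(-48) = ((64 - (4 - 10*8 - 2*(-6)**2)) - 73)*(-48) = ((64 - (4 - 80 - 2*36)) - 73)*(-48) = ((64 - (4 - 80 - 72)) - 73)*(-48) = ((64 - 1*(-148)) - 73)*(-48) = ((64 + 148) - 73)*(-48) = (212 - 73)*(-48) = 139*(-48) = -6672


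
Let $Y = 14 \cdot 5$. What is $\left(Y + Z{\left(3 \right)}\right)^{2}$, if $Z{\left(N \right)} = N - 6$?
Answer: $4489$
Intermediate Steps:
$Z{\left(N \right)} = -6 + N$
$Y = 70$
$\left(Y + Z{\left(3 \right)}\right)^{2} = \left(70 + \left(-6 + 3\right)\right)^{2} = \left(70 - 3\right)^{2} = 67^{2} = 4489$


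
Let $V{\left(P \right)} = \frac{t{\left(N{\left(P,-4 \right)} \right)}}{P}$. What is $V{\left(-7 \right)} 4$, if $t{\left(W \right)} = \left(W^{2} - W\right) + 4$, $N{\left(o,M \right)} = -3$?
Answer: $- \frac{64}{7} \approx -9.1429$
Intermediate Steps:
$t{\left(W \right)} = 4 + W^{2} - W$
$V{\left(P \right)} = \frac{16}{P}$ ($V{\left(P \right)} = \frac{4 + \left(-3\right)^{2} - -3}{P} = \frac{4 + 9 + 3}{P} = \frac{16}{P}$)
$V{\left(-7 \right)} 4 = \frac{16}{-7} \cdot 4 = 16 \left(- \frac{1}{7}\right) 4 = \left(- \frac{16}{7}\right) 4 = - \frac{64}{7}$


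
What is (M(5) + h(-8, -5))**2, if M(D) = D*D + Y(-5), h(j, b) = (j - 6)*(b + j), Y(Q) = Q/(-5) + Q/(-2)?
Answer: 177241/4 ≈ 44310.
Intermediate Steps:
Y(Q) = -7*Q/10 (Y(Q) = Q*(-1/5) + Q*(-1/2) = -Q/5 - Q/2 = -7*Q/10)
h(j, b) = (-6 + j)*(b + j)
M(D) = 7/2 + D**2 (M(D) = D*D - 7/10*(-5) = D**2 + 7/2 = 7/2 + D**2)
(M(5) + h(-8, -5))**2 = ((7/2 + 5**2) + ((-8)**2 - 6*(-5) - 6*(-8) - 5*(-8)))**2 = ((7/2 + 25) + (64 + 30 + 48 + 40))**2 = (57/2 + 182)**2 = (421/2)**2 = 177241/4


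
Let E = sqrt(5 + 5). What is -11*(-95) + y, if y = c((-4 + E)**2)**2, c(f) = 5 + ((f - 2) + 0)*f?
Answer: 3211406 - 1015200*sqrt(10) ≈ 1061.7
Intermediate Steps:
E = sqrt(10) ≈ 3.1623
c(f) = 5 + f*(-2 + f) (c(f) = 5 + ((-2 + f) + 0)*f = 5 + (-2 + f)*f = 5 + f*(-2 + f))
y = (5 + (-4 + sqrt(10))**4 - 2*(-4 + sqrt(10))**2)**2 (y = (5 + ((-4 + sqrt(10))**2)**2 - 2*(-4 + sqrt(10))**2)**2 = (5 + (-4 + sqrt(10))**4 - 2*(-4 + sqrt(10))**2)**2 ≈ 16.719)
-11*(-95) + y = -11*(-95) + (3210361 - 1015200*sqrt(10)) = 1045 + (3210361 - 1015200*sqrt(10)) = 3211406 - 1015200*sqrt(10)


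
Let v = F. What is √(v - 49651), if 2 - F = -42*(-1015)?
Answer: I*√92279 ≈ 303.77*I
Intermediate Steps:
F = -42628 (F = 2 - (-42)*(-1015) = 2 - 1*42630 = 2 - 42630 = -42628)
v = -42628
√(v - 49651) = √(-42628 - 49651) = √(-92279) = I*√92279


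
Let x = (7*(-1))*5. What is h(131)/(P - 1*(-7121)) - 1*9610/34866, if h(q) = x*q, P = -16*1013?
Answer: 929930/4061889 ≈ 0.22894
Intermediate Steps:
P = -16208
x = -35 (x = -7*5 = -35)
h(q) = -35*q
h(131)/(P - 1*(-7121)) - 1*9610/34866 = (-35*131)/(-16208 - 1*(-7121)) - 1*9610/34866 = -4585/(-16208 + 7121) - 9610*1/34866 = -4585/(-9087) - 4805/17433 = -4585*(-1/9087) - 4805/17433 = 4585/9087 - 4805/17433 = 929930/4061889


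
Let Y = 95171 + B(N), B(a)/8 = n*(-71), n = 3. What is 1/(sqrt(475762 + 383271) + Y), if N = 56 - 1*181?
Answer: 93467/8735221056 - sqrt(859033)/8735221056 ≈ 1.0594e-5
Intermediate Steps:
N = -125 (N = 56 - 181 = -125)
B(a) = -1704 (B(a) = 8*(3*(-71)) = 8*(-213) = -1704)
Y = 93467 (Y = 95171 - 1704 = 93467)
1/(sqrt(475762 + 383271) + Y) = 1/(sqrt(475762 + 383271) + 93467) = 1/(sqrt(859033) + 93467) = 1/(93467 + sqrt(859033))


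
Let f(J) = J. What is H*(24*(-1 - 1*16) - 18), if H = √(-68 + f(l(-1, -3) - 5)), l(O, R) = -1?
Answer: -426*I*√74 ≈ -3664.6*I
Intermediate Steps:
H = I*√74 (H = √(-68 + (-1 - 5)) = √(-68 - 6) = √(-74) = I*√74 ≈ 8.6023*I)
H*(24*(-1 - 1*16) - 18) = (I*√74)*(24*(-1 - 1*16) - 18) = (I*√74)*(24*(-1 - 16) - 18) = (I*√74)*(24*(-17) - 18) = (I*√74)*(-408 - 18) = (I*√74)*(-426) = -426*I*√74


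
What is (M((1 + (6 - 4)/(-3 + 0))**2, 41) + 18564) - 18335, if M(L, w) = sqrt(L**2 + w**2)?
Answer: 229 + sqrt(136162)/9 ≈ 270.00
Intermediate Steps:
(M((1 + (6 - 4)/(-3 + 0))**2, 41) + 18564) - 18335 = (sqrt(((1 + (6 - 4)/(-3 + 0))**2)**2 + 41**2) + 18564) - 18335 = (sqrt(((1 + 2/(-3))**2)**2 + 1681) + 18564) - 18335 = (sqrt(((1 + 2*(-1/3))**2)**2 + 1681) + 18564) - 18335 = (sqrt(((1 - 2/3)**2)**2 + 1681) + 18564) - 18335 = (sqrt(((1/3)**2)**2 + 1681) + 18564) - 18335 = (sqrt((1/9)**2 + 1681) + 18564) - 18335 = (sqrt(1/81 + 1681) + 18564) - 18335 = (sqrt(136162/81) + 18564) - 18335 = (sqrt(136162)/9 + 18564) - 18335 = (18564 + sqrt(136162)/9) - 18335 = 229 + sqrt(136162)/9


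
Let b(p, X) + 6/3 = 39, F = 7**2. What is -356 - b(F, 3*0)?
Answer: -393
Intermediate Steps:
F = 49
b(p, X) = 37 (b(p, X) = -2 + 39 = 37)
-356 - b(F, 3*0) = -356 - 1*37 = -356 - 37 = -393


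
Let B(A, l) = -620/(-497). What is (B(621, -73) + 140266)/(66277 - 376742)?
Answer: -69712822/154301105 ≈ -0.45180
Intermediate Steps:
B(A, l) = 620/497 (B(A, l) = -620*(-1/497) = 620/497)
(B(621, -73) + 140266)/(66277 - 376742) = (620/497 + 140266)/(66277 - 376742) = (69712822/497)/(-310465) = (69712822/497)*(-1/310465) = -69712822/154301105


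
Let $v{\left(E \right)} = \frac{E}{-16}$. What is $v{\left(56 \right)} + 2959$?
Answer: $\frac{5911}{2} \approx 2955.5$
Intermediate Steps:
$v{\left(E \right)} = - \frac{E}{16}$ ($v{\left(E \right)} = E \left(- \frac{1}{16}\right) = - \frac{E}{16}$)
$v{\left(56 \right)} + 2959 = \left(- \frac{1}{16}\right) 56 + 2959 = - \frac{7}{2} + 2959 = \frac{5911}{2}$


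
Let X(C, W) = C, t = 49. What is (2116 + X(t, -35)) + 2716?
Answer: 4881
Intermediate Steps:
(2116 + X(t, -35)) + 2716 = (2116 + 49) + 2716 = 2165 + 2716 = 4881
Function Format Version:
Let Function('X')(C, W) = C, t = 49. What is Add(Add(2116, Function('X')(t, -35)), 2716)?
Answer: 4881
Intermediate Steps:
Add(Add(2116, Function('X')(t, -35)), 2716) = Add(Add(2116, 49), 2716) = Add(2165, 2716) = 4881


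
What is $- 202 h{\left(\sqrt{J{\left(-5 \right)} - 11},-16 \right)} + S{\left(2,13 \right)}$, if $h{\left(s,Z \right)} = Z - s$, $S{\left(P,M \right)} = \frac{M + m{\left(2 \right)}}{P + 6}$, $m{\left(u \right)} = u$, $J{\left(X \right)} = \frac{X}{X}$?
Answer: $\frac{25871}{8} + 202 i \sqrt{10} \approx 3233.9 + 638.78 i$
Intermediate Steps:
$J{\left(X \right)} = 1$
$S{\left(P,M \right)} = \frac{2 + M}{6 + P}$ ($S{\left(P,M \right)} = \frac{M + 2}{P + 6} = \frac{2 + M}{6 + P}$)
$- 202 h{\left(\sqrt{J{\left(-5 \right)} - 11},-16 \right)} + S{\left(2,13 \right)} = - 202 \left(-16 - \sqrt{1 - 11}\right) + \frac{2 + 13}{6 + 2} = - 202 \left(-16 - \sqrt{-10}\right) + \frac{1}{8} \cdot 15 = - 202 \left(-16 - i \sqrt{10}\right) + \frac{1}{8} \cdot 15 = - 202 \left(-16 - i \sqrt{10}\right) + \frac{15}{8} = \left(3232 + 202 i \sqrt{10}\right) + \frac{15}{8} = \frac{25871}{8} + 202 i \sqrt{10}$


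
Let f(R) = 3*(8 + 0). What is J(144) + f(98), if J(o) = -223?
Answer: -199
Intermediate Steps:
f(R) = 24 (f(R) = 3*8 = 24)
J(144) + f(98) = -223 + 24 = -199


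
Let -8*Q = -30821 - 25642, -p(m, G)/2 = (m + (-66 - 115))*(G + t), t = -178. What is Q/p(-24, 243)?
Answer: 56463/213200 ≈ 0.26484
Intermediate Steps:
p(m, G) = -2*(-181 + m)*(-178 + G) (p(m, G) = -2*(m + (-66 - 115))*(G - 178) = -2*(m - 181)*(-178 + G) = -2*(-181 + m)*(-178 + G))
Q = 56463/8 (Q = -(-30821 - 25642)/8 = -1/8*(-56463) = 56463/8 ≈ 7057.9)
Q/p(-24, 243) = 56463/(8*(-64436 + 356*(-24) + 362*243 - 2*243*(-24))) = 56463/(8*(-64436 - 8544 + 87966 + 11664)) = (56463/8)/26650 = (56463/8)*(1/26650) = 56463/213200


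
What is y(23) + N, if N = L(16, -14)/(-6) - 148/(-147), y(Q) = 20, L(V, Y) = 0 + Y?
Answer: 3431/147 ≈ 23.340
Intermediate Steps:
L(V, Y) = Y
N = 491/147 (N = -14/(-6) - 148/(-147) = -14*(-1/6) - 148*(-1/147) = 7/3 + 148/147 = 491/147 ≈ 3.3401)
y(23) + N = 20 + 491/147 = 3431/147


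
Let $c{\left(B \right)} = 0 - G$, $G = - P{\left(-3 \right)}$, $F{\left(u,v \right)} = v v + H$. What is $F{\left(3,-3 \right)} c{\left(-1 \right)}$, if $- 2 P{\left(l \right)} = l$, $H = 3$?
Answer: $18$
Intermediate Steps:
$P{\left(l \right)} = - \frac{l}{2}$
$F{\left(u,v \right)} = 3 + v^{2}$ ($F{\left(u,v \right)} = v v + 3 = v^{2} + 3 = 3 + v^{2}$)
$G = - \frac{3}{2}$ ($G = - \frac{\left(-1\right) \left(-3\right)}{2} = \left(-1\right) \frac{3}{2} = - \frac{3}{2} \approx -1.5$)
$c{\left(B \right)} = \frac{3}{2}$ ($c{\left(B \right)} = 0 - - \frac{3}{2} = 0 + \frac{3}{2} = \frac{3}{2}$)
$F{\left(3,-3 \right)} c{\left(-1 \right)} = \left(3 + \left(-3\right)^{2}\right) \frac{3}{2} = \left(3 + 9\right) \frac{3}{2} = 12 \cdot \frac{3}{2} = 18$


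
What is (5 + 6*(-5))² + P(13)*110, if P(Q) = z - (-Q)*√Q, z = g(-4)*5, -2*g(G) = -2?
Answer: 1175 + 1430*√13 ≈ 6330.9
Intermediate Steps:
g(G) = 1 (g(G) = -½*(-2) = 1)
z = 5 (z = 1*5 = 5)
P(Q) = 5 + Q^(3/2) (P(Q) = 5 - (-Q)*√Q = 5 - (-1)*Q^(3/2) = 5 + Q^(3/2))
(5 + 6*(-5))² + P(13)*110 = (5 + 6*(-5))² + (5 + 13^(3/2))*110 = (5 - 30)² + (5 + 13*√13)*110 = (-25)² + (550 + 1430*√13) = 625 + (550 + 1430*√13) = 1175 + 1430*√13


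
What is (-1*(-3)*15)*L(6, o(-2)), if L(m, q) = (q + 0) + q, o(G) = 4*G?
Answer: -720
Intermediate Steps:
L(m, q) = 2*q (L(m, q) = q + q = 2*q)
(-1*(-3)*15)*L(6, o(-2)) = (-1*(-3)*15)*(2*(4*(-2))) = (3*15)*(2*(-8)) = 45*(-16) = -720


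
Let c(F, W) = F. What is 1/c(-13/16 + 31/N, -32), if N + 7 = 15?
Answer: 16/49 ≈ 0.32653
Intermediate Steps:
N = 8 (N = -7 + 15 = 8)
1/c(-13/16 + 31/N, -32) = 1/(-13/16 + 31/8) = 1/(49/16) = 16/49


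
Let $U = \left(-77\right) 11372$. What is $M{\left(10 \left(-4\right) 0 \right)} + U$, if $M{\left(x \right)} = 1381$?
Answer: $-874263$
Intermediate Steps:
$U = -875644$
$M{\left(10 \left(-4\right) 0 \right)} + U = 1381 - 875644 = -874263$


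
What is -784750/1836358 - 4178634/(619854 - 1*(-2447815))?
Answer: -117218851427/65503936157 ≈ -1.7895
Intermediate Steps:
-784750/1836358 - 4178634/(619854 - 1*(-2447815)) = -784750*1/1836358 - 4178634/(619854 + 2447815) = -9125/21353 - 4178634/3067669 = -117218851427/65503936157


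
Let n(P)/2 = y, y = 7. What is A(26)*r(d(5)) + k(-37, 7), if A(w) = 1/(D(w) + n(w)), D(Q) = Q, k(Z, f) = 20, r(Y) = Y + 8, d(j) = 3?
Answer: 811/40 ≈ 20.275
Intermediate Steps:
r(Y) = 8 + Y
n(P) = 14 (n(P) = 2*7 = 14)
A(w) = 1/(14 + w) (A(w) = 1/(w + 14) = 1/(14 + w))
A(26)*r(d(5)) + k(-37, 7) = (8 + 3)/(14 + 26) + 20 = 11/40 + 20 = 811/40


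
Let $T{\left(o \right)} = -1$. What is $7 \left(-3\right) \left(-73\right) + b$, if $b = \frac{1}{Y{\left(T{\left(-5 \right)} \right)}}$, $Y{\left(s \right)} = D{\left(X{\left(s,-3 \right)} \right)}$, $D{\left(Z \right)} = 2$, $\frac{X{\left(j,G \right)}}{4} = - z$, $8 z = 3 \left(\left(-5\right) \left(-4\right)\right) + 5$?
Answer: $\frac{3067}{2} \approx 1533.5$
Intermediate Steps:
$z = \frac{65}{8}$ ($z = \frac{3 \left(\left(-5\right) \left(-4\right)\right) + 5}{8} = \frac{3 \cdot 20 + 5}{8} = \frac{60 + 5}{8} = \frac{1}{8} \cdot 65 = \frac{65}{8} \approx 8.125$)
$X{\left(j,G \right)} = - \frac{65}{2}$ ($X{\left(j,G \right)} = 4 \left(\left(-1\right) \frac{65}{8}\right) = 4 \left(- \frac{65}{8}\right) = - \frac{65}{2}$)
$Y{\left(s \right)} = 2$
$b = \frac{1}{2} \approx 0.5$
$7 \left(-3\right) \left(-73\right) + b = 7 \left(-3\right) \left(-73\right) + \frac{1}{2} = \left(-21\right) \left(-73\right) + \frac{1}{2} = 1533 + \frac{1}{2} = \frac{3067}{2}$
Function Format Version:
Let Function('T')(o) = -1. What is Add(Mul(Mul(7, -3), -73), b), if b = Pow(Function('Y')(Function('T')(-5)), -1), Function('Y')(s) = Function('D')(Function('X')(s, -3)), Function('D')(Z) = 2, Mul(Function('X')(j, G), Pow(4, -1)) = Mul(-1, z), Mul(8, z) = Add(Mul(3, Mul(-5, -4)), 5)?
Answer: Rational(3067, 2) ≈ 1533.5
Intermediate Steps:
z = Rational(65, 8) (z = Mul(Rational(1, 8), Add(Mul(3, Mul(-5, -4)), 5)) = Mul(Rational(1, 8), Add(Mul(3, 20), 5)) = Mul(Rational(1, 8), Add(60, 5)) = Mul(Rational(1, 8), 65) = Rational(65, 8) ≈ 8.1250)
Function('X')(j, G) = Rational(-65, 2) (Function('X')(j, G) = Mul(4, Mul(-1, Rational(65, 8))) = Mul(4, Rational(-65, 8)) = Rational(-65, 2))
Function('Y')(s) = 2
b = Rational(1, 2) (b = Pow(2, -1) = Rational(1, 2) ≈ 0.50000)
Add(Mul(Mul(7, -3), -73), b) = Add(Mul(Mul(7, -3), -73), Rational(1, 2)) = Add(Mul(-21, -73), Rational(1, 2)) = Add(1533, Rational(1, 2)) = Rational(3067, 2)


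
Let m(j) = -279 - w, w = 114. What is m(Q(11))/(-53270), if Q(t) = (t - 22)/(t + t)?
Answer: 393/53270 ≈ 0.0073775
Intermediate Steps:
Q(t) = (-22 + t)/(2*t) (Q(t) = (-22 + t)/((2*t)) = (-22 + t)*(1/(2*t)) = (-22 + t)/(2*t))
m(j) = -393 (m(j) = -279 - 1*114 = -279 - 114 = -393)
m(Q(11))/(-53270) = -393/(-53270) = -393*(-1/53270) = 393/53270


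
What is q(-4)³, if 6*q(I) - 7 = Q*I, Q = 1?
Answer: ⅛ ≈ 0.12500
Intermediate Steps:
q(I) = 7/6 + I/6 (q(I) = 7/6 + (1*I)/6 = 7/6 + I/6)
q(-4)³ = (7/6 + (⅙)*(-4))³ = (7/6 - ⅔)³ = (½)³ = ⅛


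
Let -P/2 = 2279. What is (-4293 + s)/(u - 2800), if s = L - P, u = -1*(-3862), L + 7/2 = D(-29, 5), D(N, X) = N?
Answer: 155/708 ≈ 0.21893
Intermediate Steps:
P = -4558 (P = -2*2279 = -4558)
L = -65/2 (L = -7/2 - 29 = -65/2 ≈ -32.500)
u = 3862
s = 9051/2 (s = -65/2 - 1*(-4558) = -65/2 + 4558 = 9051/2 ≈ 4525.5)
(-4293 + s)/(u - 2800) = (-4293 + 9051/2)/(3862 - 2800) = (465/2)/1062 = (465/2)*(1/1062) = 155/708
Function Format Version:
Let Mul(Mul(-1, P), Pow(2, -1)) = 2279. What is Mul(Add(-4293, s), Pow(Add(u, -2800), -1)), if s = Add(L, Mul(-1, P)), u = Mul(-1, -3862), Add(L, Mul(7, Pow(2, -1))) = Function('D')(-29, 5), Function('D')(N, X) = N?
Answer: Rational(155, 708) ≈ 0.21893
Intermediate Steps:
P = -4558 (P = Mul(-2, 2279) = -4558)
L = Rational(-65, 2) (L = Add(Rational(-7, 2), -29) = Rational(-65, 2) ≈ -32.500)
u = 3862
s = Rational(9051, 2) (s = Add(Rational(-65, 2), Mul(-1, -4558)) = Add(Rational(-65, 2), 4558) = Rational(9051, 2) ≈ 4525.5)
Mul(Add(-4293, s), Pow(Add(u, -2800), -1)) = Mul(Add(-4293, Rational(9051, 2)), Pow(Add(3862, -2800), -1)) = Mul(Rational(465, 2), Pow(1062, -1)) = Mul(Rational(465, 2), Rational(1, 1062)) = Rational(155, 708)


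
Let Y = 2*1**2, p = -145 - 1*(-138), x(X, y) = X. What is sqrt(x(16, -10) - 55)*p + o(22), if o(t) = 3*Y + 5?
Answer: 11 - 7*I*sqrt(39) ≈ 11.0 - 43.715*I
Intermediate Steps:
p = -7 (p = -145 + 138 = -7)
Y = 2 (Y = 2*1 = 2)
o(t) = 11 (o(t) = 3*2 + 5 = 6 + 5 = 11)
sqrt(x(16, -10) - 55)*p + o(22) = sqrt(16 - 55)*(-7) + 11 = sqrt(-39)*(-7) + 11 = (I*sqrt(39))*(-7) + 11 = -7*I*sqrt(39) + 11 = 11 - 7*I*sqrt(39)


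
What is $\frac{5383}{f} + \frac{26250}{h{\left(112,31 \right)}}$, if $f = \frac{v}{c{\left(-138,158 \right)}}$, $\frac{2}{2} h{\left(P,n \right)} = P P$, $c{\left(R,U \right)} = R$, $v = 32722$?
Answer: $- \frac{302121717}{14659456} \approx -20.609$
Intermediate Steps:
$h{\left(P,n \right)} = P^{2}$ ($h{\left(P,n \right)} = P P = P^{2}$)
$f = - \frac{16361}{69}$ ($f = \frac{32722}{-138} = 32722 \left(- \frac{1}{138}\right) = - \frac{16361}{69} \approx -237.12$)
$\frac{5383}{f} + \frac{26250}{h{\left(112,31 \right)}} = \frac{5383}{- \frac{16361}{69}} + \frac{26250}{112^{2}} = 5383 \left(- \frac{69}{16361}\right) + \frac{26250}{12544} = - \frac{371427}{16361} + 26250 \cdot \frac{1}{12544} = - \frac{371427}{16361} + \frac{1875}{896} = - \frac{302121717}{14659456}$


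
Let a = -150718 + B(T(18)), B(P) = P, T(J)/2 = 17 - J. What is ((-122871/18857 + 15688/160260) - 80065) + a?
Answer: -174364232997886/755505705 ≈ -2.3079e+5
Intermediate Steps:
T(J) = 34 - 2*J (T(J) = 2*(17 - J) = 34 - 2*J)
a = -150720 (a = -150718 + (34 - 2*18) = -150718 + (34 - 36) = -150718 - 2 = -150720)
((-122871/18857 + 15688/160260) - 80065) + a = ((-122871/18857 + 15688/160260) - 80065) - 150720 = ((-122871*1/18857 + 15688*(1/160260)) - 80065) - 150720 = ((-122871/18857 + 3922/40065) - 80065) - 150720 = (-4848869461/755505705 - 80065) - 150720 = -60494413140286/755505705 - 150720 = -174364232997886/755505705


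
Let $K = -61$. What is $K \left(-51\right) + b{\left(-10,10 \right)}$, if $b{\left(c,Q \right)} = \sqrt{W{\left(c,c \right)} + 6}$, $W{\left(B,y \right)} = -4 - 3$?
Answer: $3111 + i \approx 3111.0 + 1.0 i$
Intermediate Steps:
$W{\left(B,y \right)} = -7$
$b{\left(c,Q \right)} = i$ ($b{\left(c,Q \right)} = \sqrt{-7 + 6} = \sqrt{-1} = i$)
$K \left(-51\right) + b{\left(-10,10 \right)} = \left(-61\right) \left(-51\right) + i = 3111 + i$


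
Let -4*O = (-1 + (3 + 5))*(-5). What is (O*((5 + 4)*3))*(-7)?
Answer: -6615/4 ≈ -1653.8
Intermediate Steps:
O = 35/4 (O = -(-1 + (3 + 5))*(-5)/4 = -(-1 + 8)*(-5)/4 = -7*(-5)/4 = -¼*(-35) = 35/4 ≈ 8.7500)
(O*((5 + 4)*3))*(-7) = (35*((5 + 4)*3)/4)*(-7) = (35*(9*3)/4)*(-7) = ((35/4)*27)*(-7) = (945/4)*(-7) = -6615/4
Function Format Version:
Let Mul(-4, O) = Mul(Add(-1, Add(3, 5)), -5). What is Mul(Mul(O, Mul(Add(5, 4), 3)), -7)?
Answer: Rational(-6615, 4) ≈ -1653.8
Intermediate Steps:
O = Rational(35, 4) (O = Mul(Rational(-1, 4), Mul(Add(-1, Add(3, 5)), -5)) = Mul(Rational(-1, 4), Mul(Add(-1, 8), -5)) = Mul(Rational(-1, 4), Mul(7, -5)) = Mul(Rational(-1, 4), -35) = Rational(35, 4) ≈ 8.7500)
Mul(Mul(O, Mul(Add(5, 4), 3)), -7) = Mul(Mul(Rational(35, 4), Mul(Add(5, 4), 3)), -7) = Mul(Mul(Rational(35, 4), Mul(9, 3)), -7) = Mul(Mul(Rational(35, 4), 27), -7) = Mul(Rational(945, 4), -7) = Rational(-6615, 4)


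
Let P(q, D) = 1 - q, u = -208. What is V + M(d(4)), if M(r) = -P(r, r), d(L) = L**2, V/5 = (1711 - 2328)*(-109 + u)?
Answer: 977960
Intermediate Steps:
V = 977945 (V = 5*((1711 - 2328)*(-109 - 208)) = 5*(-617*(-317)) = 5*195589 = 977945)
M(r) = -1 + r (M(r) = -(1 - r) = -1 + r)
V + M(d(4)) = 977945 + (-1 + 4**2) = 977945 + (-1 + 16) = 977945 + 15 = 977960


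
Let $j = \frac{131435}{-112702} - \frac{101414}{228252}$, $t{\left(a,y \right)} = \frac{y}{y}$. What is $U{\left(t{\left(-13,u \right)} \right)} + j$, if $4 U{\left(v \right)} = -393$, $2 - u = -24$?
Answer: $- \frac{1284428876533}{12862228452} \approx -99.86$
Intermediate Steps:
$u = 26$ ($u = 2 - -24 = 2 + 24 = 26$)
$t{\left(a,y \right)} = 1$
$j = - \frac{5178732781}{3215557113}$ ($j = 131435 \left(- \frac{1}{112702}\right) - \frac{50707}{114126} = - \frac{131435}{112702} - \frac{50707}{114126} = - \frac{5178732781}{3215557113} \approx -1.6105$)
$U{\left(v \right)} = - \frac{393}{4}$ ($U{\left(v \right)} = \frac{1}{4} \left(-393\right) = - \frac{393}{4}$)
$U{\left(t{\left(-13,u \right)} \right)} + j = - \frac{393}{4} - \frac{5178732781}{3215557113} = - \frac{1284428876533}{12862228452}$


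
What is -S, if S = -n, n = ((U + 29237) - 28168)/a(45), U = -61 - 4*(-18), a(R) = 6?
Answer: 180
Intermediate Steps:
U = 11 (U = -61 + 72 = 11)
n = 180 (n = ((11 + 29237) - 28168)/6 = (29248 - 28168)*(1/6) = 1080*(1/6) = 180)
S = -180 (S = -1*180 = -180)
-S = -1*(-180) = 180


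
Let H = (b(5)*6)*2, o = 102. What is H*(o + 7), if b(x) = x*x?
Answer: 32700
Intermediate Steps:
b(x) = x²
H = 300 (H = (5²*6)*2 = (25*6)*2 = 150*2 = 300)
H*(o + 7) = 300*(102 + 7) = 300*109 = 32700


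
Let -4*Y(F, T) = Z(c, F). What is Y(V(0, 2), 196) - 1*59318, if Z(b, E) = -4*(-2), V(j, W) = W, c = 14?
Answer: -59320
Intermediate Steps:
Z(b, E) = 8
Y(F, T) = -2 (Y(F, T) = -1/4*8 = -2)
Y(V(0, 2), 196) - 1*59318 = -2 - 1*59318 = -2 - 59318 = -59320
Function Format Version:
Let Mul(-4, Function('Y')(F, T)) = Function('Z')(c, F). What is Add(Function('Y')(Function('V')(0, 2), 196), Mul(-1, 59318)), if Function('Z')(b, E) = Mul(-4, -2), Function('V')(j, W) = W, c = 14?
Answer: -59320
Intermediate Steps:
Function('Z')(b, E) = 8
Function('Y')(F, T) = -2 (Function('Y')(F, T) = Mul(Rational(-1, 4), 8) = -2)
Add(Function('Y')(Function('V')(0, 2), 196), Mul(-1, 59318)) = Add(-2, Mul(-1, 59318)) = Add(-2, -59318) = -59320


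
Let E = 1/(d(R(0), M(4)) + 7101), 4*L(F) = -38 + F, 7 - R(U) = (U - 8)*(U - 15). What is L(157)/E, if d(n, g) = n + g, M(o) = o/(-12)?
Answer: 2494597/12 ≈ 2.0788e+5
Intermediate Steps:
M(o) = -o/12 (M(o) = o*(-1/12) = -o/12)
R(U) = 7 - (-15 + U)*(-8 + U) (R(U) = 7 - (U - 8)*(U - 15) = 7 - (-8 + U)*(-15 + U) = 7 - (-15 + U)*(-8 + U))
d(n, g) = g + n
L(F) = -19/2 + F/4 (L(F) = (-38 + F)/4 = -19/2 + F/4)
E = 3/20963 (E = 1/((-1/12*4 + (-113 - 1*0² + 23*0)) + 7101) = 1/((-⅓ + (-113 - 1*0 + 0)) + 7101) = 1/((-⅓ + (-113 + 0 + 0)) + 7101) = 1/((-⅓ - 113) + 7101) = 1/(-340/3 + 7101) = 1/(20963/3) = 3/20963 ≈ 0.00014311)
L(157)/E = (-19/2 + (¼)*157)/(3/20963) = (-19/2 + 157/4)*(20963/3) = (119/4)*(20963/3) = 2494597/12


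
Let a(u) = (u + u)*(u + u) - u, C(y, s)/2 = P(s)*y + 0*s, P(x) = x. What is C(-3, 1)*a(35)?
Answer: -29190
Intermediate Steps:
C(y, s) = 2*s*y (C(y, s) = 2*(s*y + 0*s) = 2*(s*y + 0) = 2*(s*y) = 2*s*y)
a(u) = -u + 4*u² (a(u) = (2*u)*(2*u) - u = 4*u² - u = -u + 4*u²)
C(-3, 1)*a(35) = (2*1*(-3))*(35*(-1 + 4*35)) = -210*(-1 + 140) = -210*139 = -6*4865 = -29190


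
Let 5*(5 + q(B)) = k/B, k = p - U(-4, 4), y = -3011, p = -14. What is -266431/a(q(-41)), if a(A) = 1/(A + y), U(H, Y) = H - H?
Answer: 164725228646/205 ≈ 8.0354e+8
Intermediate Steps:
U(H, Y) = 0
k = -14 (k = -14 - 1*0 = -14 + 0 = -14)
q(B) = -5 - 14/(5*B) (q(B) = -5 + (-14/B)/5 = -5 - 14/(5*B))
a(A) = 1/(-3011 + A) (a(A) = 1/(A - 3011) = 1/(-3011 + A))
-266431/a(q(-41)) = -(-803555896 + 3730034/205) = -266431/(1/(-3011 + (-5 + 14/205))) = -266431/(1/(-3011 - 1011/205)) = -266431/(1/(-618266/205)) = -266431/(-205/618266) = -266431*(-618266/205) = 164725228646/205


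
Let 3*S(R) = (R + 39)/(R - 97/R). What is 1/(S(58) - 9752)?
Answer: -9801/95573726 ≈ -0.00010255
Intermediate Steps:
S(R) = (39 + R)/(3*(R - 97/R)) (S(R) = ((R + 39)/(R - 97/R))/3 = ((39 + R)/(R - 97/R))/3 = (39 + R)/(3*(R - 97/R)))
1/(S(58) - 9752) = 1/((⅓)*58*(39 + 58)/(-97 + 58²) - 9752) = 1/((⅓)*58*97/(-97 + 3364) - 9752) = 1/((⅓)*58*97/3267 - 9752) = 1/((⅓)*58*(1/3267)*97 - 9752) = 1/(5626/9801 - 9752) = 1/(-95573726/9801) = -9801/95573726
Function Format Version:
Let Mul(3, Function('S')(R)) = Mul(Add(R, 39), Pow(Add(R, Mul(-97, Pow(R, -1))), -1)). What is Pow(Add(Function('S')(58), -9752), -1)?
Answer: Rational(-9801, 95573726) ≈ -0.00010255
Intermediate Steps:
Function('S')(R) = Mul(Rational(1, 3), Pow(Add(R, Mul(-97, Pow(R, -1))), -1), Add(39, R)) (Function('S')(R) = Mul(Rational(1, 3), Mul(Add(R, 39), Pow(Add(R, Mul(-97, Pow(R, -1))), -1))) = Mul(Rational(1, 3), Mul(Add(39, R), Pow(Add(R, Mul(-97, Pow(R, -1))), -1))) = Mul(Rational(1, 3), Mul(Pow(Add(R, Mul(-97, Pow(R, -1))), -1), Add(39, R))) = Mul(Rational(1, 3), Pow(Add(R, Mul(-97, Pow(R, -1))), -1), Add(39, R)))
Pow(Add(Function('S')(58), -9752), -1) = Pow(Add(Mul(Rational(1, 3), 58, Pow(Add(-97, Pow(58, 2)), -1), Add(39, 58)), -9752), -1) = Pow(Add(Mul(Rational(1, 3), 58, Pow(Add(-97, 3364), -1), 97), -9752), -1) = Pow(Add(Mul(Rational(1, 3), 58, Pow(3267, -1), 97), -9752), -1) = Pow(Add(Mul(Rational(1, 3), 58, Rational(1, 3267), 97), -9752), -1) = Pow(Add(Rational(5626, 9801), -9752), -1) = Pow(Rational(-95573726, 9801), -1) = Rational(-9801, 95573726)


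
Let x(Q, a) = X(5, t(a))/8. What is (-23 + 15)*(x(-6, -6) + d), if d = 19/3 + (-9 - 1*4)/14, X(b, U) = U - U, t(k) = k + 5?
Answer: -908/21 ≈ -43.238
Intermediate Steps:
t(k) = 5 + k
X(b, U) = 0
x(Q, a) = 0 (x(Q, a) = 0/8 = 0*(1/8) = 0)
d = 227/42 (d = 19*(1/3) + (-9 - 4)*(1/14) = 19/3 - 13*1/14 = 19/3 - 13/14 = 227/42 ≈ 5.4048)
(-23 + 15)*(x(-6, -6) + d) = (-23 + 15)*(0 + 227/42) = -8*227/42 = -908/21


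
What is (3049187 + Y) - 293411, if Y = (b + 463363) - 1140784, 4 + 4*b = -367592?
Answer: 1986456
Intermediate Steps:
b = -91899 (b = -1 + (1/4)*(-367592) = -1 - 91898 = -91899)
Y = -769320 (Y = (-91899 + 463363) - 1140784 = 371464 - 1140784 = -769320)
(3049187 + Y) - 293411 = (3049187 - 769320) - 293411 = 2279867 - 293411 = 1986456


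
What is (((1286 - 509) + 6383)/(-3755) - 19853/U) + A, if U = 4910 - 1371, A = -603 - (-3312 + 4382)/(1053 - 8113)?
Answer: -1145288314485/1876399034 ≈ -610.37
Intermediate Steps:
A = -425611/706 (A = -603 - 1070/(-7060) = -603 - 1070*(-1)/7060 = -603 - 1*(-107/706) = -603 + 107/706 = -425611/706 ≈ -602.85)
U = 3539
(((1286 - 509) + 6383)/(-3755) - 19853/U) + A = (((1286 - 509) + 6383)/(-3755) - 19853/3539) - 425611/706 = ((777 + 6383)*(-1/3755) - 19853*1/3539) - 425611/706 = (7160*(-1/3755) - 19853/3539) - 425611/706 = (-1432/751 - 19853/3539) - 425611/706 = -19977451/2657789 - 425611/706 = -1145288314485/1876399034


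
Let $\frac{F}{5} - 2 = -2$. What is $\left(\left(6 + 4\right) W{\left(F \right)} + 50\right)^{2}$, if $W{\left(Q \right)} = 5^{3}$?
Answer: $1690000$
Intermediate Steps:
$F = 0$ ($F = 10 + 5 \left(-2\right) = 10 - 10 = 0$)
$W{\left(Q \right)} = 125$
$\left(\left(6 + 4\right) W{\left(F \right)} + 50\right)^{2} = \left(\left(6 + 4\right) 125 + 50\right)^{2} = \left(10 \cdot 125 + 50\right)^{2} = \left(1250 + 50\right)^{2} = 1300^{2} = 1690000$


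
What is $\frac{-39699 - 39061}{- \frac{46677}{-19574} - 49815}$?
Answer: $\frac{1541648240}{975032133} \approx 1.5811$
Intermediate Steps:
$\frac{-39699 - 39061}{- \frac{46677}{-19574} - 49815} = - \frac{78760}{\left(-46677\right) \left(- \frac{1}{19574}\right) - 49815} = - \frac{78760}{\frac{46677}{19574} - 49815} = - \frac{78760}{- \frac{975032133}{19574}} = \left(-78760\right) \left(- \frac{19574}{975032133}\right) = \frac{1541648240}{975032133}$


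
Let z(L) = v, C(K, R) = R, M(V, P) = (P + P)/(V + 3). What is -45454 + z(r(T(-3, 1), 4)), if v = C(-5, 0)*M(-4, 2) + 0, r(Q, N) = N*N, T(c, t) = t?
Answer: -45454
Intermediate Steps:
M(V, P) = 2*P/(3 + V) (M(V, P) = (2*P)/(3 + V) = 2*P/(3 + V))
r(Q, N) = N²
v = 0 (v = 0*(2*2/(3 - 4)) + 0 = 0*(2*2/(-1)) + 0 = 0*(2*2*(-1)) + 0 = 0*(-4) + 0 = 0 + 0 = 0)
z(L) = 0
-45454 + z(r(T(-3, 1), 4)) = -45454 + 0 = -45454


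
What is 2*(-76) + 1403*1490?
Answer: 2090318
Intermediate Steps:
2*(-76) + 1403*1490 = -152 + 2090470 = 2090318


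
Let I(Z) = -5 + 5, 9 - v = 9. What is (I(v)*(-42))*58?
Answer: 0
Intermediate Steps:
v = 0 (v = 9 - 1*9 = 9 - 9 = 0)
I(Z) = 0
(I(v)*(-42))*58 = (0*(-42))*58 = 0*58 = 0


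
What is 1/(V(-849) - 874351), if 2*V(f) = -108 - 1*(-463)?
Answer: -2/1748347 ≈ -1.1439e-6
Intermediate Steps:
V(f) = 355/2 (V(f) = (-108 - 1*(-463))/2 = (-108 + 463)/2 = (1/2)*355 = 355/2)
1/(V(-849) - 874351) = 1/(355/2 - 874351) = 1/(-1748347/2) = -2/1748347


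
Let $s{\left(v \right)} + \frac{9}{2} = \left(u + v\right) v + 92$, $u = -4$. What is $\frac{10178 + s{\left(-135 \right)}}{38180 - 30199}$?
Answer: $\frac{58061}{15962} \approx 3.6375$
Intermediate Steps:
$s{\left(v \right)} = \frac{175}{2} + v \left(-4 + v\right)$ ($s{\left(v \right)} = - \frac{9}{2} + \left(\left(-4 + v\right) v + 92\right) = - \frac{9}{2} + \left(v \left(-4 + v\right) + 92\right) = - \frac{9}{2} + \left(92 + v \left(-4 + v\right)\right) = \frac{175}{2} + v \left(-4 + v\right)$)
$\frac{10178 + s{\left(-135 \right)}}{38180 - 30199} = \frac{10178 + \left(\frac{175}{2} + \left(-135\right)^{2} - -540\right)}{38180 - 30199} = \frac{10178 + \left(\frac{175}{2} + 18225 + 540\right)}{7981} = \left(10178 + \frac{37705}{2}\right) \frac{1}{7981} = \frac{58061}{2} \cdot \frac{1}{7981} = \frac{58061}{15962}$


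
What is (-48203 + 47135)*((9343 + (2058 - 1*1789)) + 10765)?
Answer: -21762636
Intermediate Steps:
(-48203 + 47135)*((9343 + (2058 - 1*1789)) + 10765) = -1068*((9343 + (2058 - 1789)) + 10765) = -1068*((9343 + 269) + 10765) = -1068*(9612 + 10765) = -1068*20377 = -21762636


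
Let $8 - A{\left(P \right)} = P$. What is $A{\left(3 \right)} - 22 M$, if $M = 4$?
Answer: $-83$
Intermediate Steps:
$A{\left(P \right)} = 8 - P$
$A{\left(3 \right)} - 22 M = \left(8 - 3\right) - 88 = 5 - 88 = -83$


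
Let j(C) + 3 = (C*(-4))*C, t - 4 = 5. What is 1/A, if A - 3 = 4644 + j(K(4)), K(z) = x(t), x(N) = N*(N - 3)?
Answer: -1/7020 ≈ -0.00014245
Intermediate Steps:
t = 9 (t = 4 + 5 = 9)
x(N) = N*(-3 + N)
K(z) = 54 (K(z) = 9*(-3 + 9) = 9*6 = 54)
j(C) = -3 - 4*C² (j(C) = -3 + (C*(-4))*C = -3 + (-4*C)*C = -3 - 4*C²)
A = -7020 (A = 3 + (4644 + (-3 - 4*54²)) = 3 + (4644 + (-3 - 4*2916)) = 3 + (4644 + (-3 - 11664)) = 3 + (4644 - 11667) = 3 - 7023 = -7020)
1/A = 1/(-7020) = -1/7020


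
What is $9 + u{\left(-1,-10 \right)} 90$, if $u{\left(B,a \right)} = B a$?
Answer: $909$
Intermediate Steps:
$9 + u{\left(-1,-10 \right)} 90 = 9 + \left(-1\right) \left(-10\right) 90 = 9 + 10 \cdot 90 = 9 + 900 = 909$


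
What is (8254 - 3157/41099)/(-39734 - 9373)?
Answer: -339227989/2018248593 ≈ -0.16808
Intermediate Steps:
(8254 - 3157/41099)/(-39734 - 9373) = (8254 - 3157*1/41099)/(-49107) = (8254 - 3157/41099)*(-1/49107) = (339227989/41099)*(-1/49107) = -339227989/2018248593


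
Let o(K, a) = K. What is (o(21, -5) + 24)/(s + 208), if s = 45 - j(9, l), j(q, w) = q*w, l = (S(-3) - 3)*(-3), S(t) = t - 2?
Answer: 45/37 ≈ 1.2162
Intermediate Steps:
S(t) = -2 + t
l = 24 (l = ((-2 - 3) - 3)*(-3) = (-5 - 3)*(-3) = -8*(-3) = 24)
s = -171 (s = 45 - 9*24 = 45 - 1*216 = 45 - 216 = -171)
(o(21, -5) + 24)/(s + 208) = (21 + 24)/(-171 + 208) = 45/37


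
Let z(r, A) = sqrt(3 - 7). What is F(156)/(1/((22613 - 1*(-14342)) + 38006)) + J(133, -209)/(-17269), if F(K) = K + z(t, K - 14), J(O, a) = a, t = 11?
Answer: 201942235613/17269 + 149922*I ≈ 1.1694e+7 + 1.4992e+5*I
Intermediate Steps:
z(r, A) = 2*I (z(r, A) = sqrt(-4) = 2*I)
F(K) = K + 2*I
F(156)/(1/((22613 - 1*(-14342)) + 38006)) + J(133, -209)/(-17269) = (156 + 2*I)/(1/((22613 - 1*(-14342)) + 38006)) - 209/(-17269) = (156 + 2*I)/(1/((22613 + 14342) + 38006)) - 209*(-1/17269) = (156 + 2*I)/(1/(36955 + 38006)) + 209/17269 = (156 + 2*I)/(1/74961) + 209/17269 = (156 + 2*I)*74961 + 209/17269 = (11693916 + 149922*I) + 209/17269 = 201942235613/17269 + 149922*I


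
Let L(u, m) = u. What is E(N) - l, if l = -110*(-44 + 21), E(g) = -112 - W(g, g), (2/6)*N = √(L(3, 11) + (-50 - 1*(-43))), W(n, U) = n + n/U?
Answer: -2643 - 6*I ≈ -2643.0 - 6.0*I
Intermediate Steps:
N = 6*I (N = 3*√(3 + (-50 - 1*(-43))) = 3*√(3 + (-50 + 43)) = 3*√(3 - 7) = 3*√(-4) = 3*(2*I) = 6*I ≈ 6.0*I)
E(g) = -113 - g (E(g) = -112 - (g + g/g) = -112 - (g + 1) = -112 - (1 + g) = -112 + (-1 - g) = -113 - g)
l = 2530 (l = -110*(-23) = 2530)
E(N) - l = (-113 - 6*I) - 1*2530 = (-113 - 6*I) - 2530 = -2643 - 6*I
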